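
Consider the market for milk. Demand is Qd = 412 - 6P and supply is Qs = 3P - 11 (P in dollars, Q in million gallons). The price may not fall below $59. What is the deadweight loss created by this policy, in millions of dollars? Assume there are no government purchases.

1296

Equilibrium: 412 - 6P = 3P - 11, so 423 = 9P and P* = 47, Q* = 130.
Since 59 > 47, the floor is binding.
At P = 59: Qd = 412 - 6·59 = 58 and Qs = 3·59 - 11 = 166.
Quantity traded falls to 58. At Q = 58 the demand price is (412 - 58)/6 = 59 and the supply price is (11 + 58)/3 = 23.
Deadweight loss = ½ · (59 - 23) · (130 - 58) = ½ · 36 · 72 = 1296.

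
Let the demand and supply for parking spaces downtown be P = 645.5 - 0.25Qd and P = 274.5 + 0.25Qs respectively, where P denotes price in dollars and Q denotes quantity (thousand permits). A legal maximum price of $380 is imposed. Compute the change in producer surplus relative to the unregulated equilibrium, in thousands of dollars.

-46560

Rearranging demand gives Qd = 2582 - 4P; rearranging supply gives Qs = 4P - 1098. In a free market, 2582 - 4P = 4P - 1098 gives the equilibrium P* = 460, Q* = 742.
The ceiling of 380 is below the equilibrium price 460, so it binds.
At P = 380: Qd = 2582 - 4·380 = 1062 and Qs = 4·380 - 1098 = 422.
Producer surplus without the control is ½ · (460 - 274.5) · 742 = 68820.5.
With the ceiling, producers sell 422 units at 380, so PS = ½ · (380 - 274.5) · 422 = 22260.5.
Change in producer surplus = 22260.5 - 68820.5 = -46560.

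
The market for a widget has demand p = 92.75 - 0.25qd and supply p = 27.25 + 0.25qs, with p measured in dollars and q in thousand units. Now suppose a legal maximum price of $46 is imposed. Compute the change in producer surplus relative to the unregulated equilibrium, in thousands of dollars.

Rearranging demand gives qd = 371 - 4p; rearranging supply gives qs = 4p - 109. Equilibrium: 371 - 4p = 4p - 109, so 480 = 8p and p* = 60, q* = 131.
The ceiling of 46 is below the equilibrium price 60, so it binds.
At p = 46: qd = 371 - 4·46 = 187 and qs = 4·46 - 109 = 75.
Producer surplus without the control is ½ · (60 - 27.25) · 131 = 2145.125.
With the ceiling, producers sell 75 units at 46, so PS = ½ · (46 - 27.25) · 75 = 703.125.
Change in producer surplus = 703.125 - 2145.125 = -1442.

-1442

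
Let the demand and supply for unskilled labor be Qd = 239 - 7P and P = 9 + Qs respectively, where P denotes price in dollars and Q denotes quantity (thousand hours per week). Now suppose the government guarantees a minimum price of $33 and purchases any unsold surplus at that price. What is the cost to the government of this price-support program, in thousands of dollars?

528

Rearranging supply gives Qs = P - 9. Equilibrium: 239 - 7P = P - 9, so 248 = 8P and P* = 31, Q* = 22.
Because the floor (33) lies above the market-clearing price, it is binding.
At P = 33: Qd = 239 - 7·33 = 8 and Qs = 33 - 9 = 24.
Surplus = Qs - Qd = 16.
Government expenditure = surplus × support price = 16 × 33 = 528.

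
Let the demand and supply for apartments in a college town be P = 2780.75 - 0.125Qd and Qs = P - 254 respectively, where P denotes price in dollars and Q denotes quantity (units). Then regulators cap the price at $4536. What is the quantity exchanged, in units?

2246

Rearranging demand gives Qd = 22246 - 8P. In a free market, 22246 - 8P = P - 254 gives the equilibrium P* = 2500, Q* = 2246.
The ceiling of 4536 is above the equilibrium price 2500, so it is not binding; the market clears at P* = 2500, Q* = 2246.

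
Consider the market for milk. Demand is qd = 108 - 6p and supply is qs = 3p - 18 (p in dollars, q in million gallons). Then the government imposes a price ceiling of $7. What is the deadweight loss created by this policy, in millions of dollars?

Without the control the market clears where 108 - 6p = 3p - 18, i.e. p* = 14 and q* = 24.
Since 7 < 14, the ceiling is binding.
At p = 7: qd = 108 - 6·7 = 66 and qs = 3·7 - 18 = 3.
Quantity traded falls to 3. At q = 3 the demand price is (108 - 3)/6 = 17.5 and the supply price is (18 + 3)/3 = 7.
Deadweight loss = ½ · (17.5 - 7) · (24 - 3) = ½ · 10.5 · 21 = 110.25.

110.25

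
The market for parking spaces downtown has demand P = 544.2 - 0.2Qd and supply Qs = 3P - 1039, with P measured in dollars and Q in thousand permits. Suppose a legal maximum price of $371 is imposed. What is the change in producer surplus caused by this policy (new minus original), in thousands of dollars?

-22027.5

Rearranging demand gives Qd = 2721 - 5P. Without the control the market clears where 2721 - 5P = 3P - 1039, i.e. P* = 470 and Q* = 371.
Because the ceiling (371) lies below the market-clearing price, it is binding.
At P = 371: Qd = 2721 - 5·371 = 866 and Qs = 3·371 - 1039 = 74.
Producer surplus without the control is ½ · (470 - 1039/3) · 371 = 137641/6.
With the ceiling, producers sell 74 units at 371, so PS = ½ · (371 - 1039/3) · 74 = 2738/3.
Change in producer surplus = 2738/3 - 137641/6 = -22027.5.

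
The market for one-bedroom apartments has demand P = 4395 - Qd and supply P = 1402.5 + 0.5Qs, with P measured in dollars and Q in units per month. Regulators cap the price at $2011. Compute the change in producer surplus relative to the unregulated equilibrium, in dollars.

Rearranging demand gives Qd = 4395 - P; rearranging supply gives Qs = 2P - 2805. Without the control the market clears where 4395 - P = 2P - 2805, i.e. P* = 2400 and Q* = 1995.
The ceiling of 2011 is below the equilibrium price 2400, so it binds.
At P = 2011: Qd = 4395 - 2011 = 2384 and Qs = 2·2011 - 2805 = 1217.
Producer surplus without the control is ½ · (2400 - 1402.5) · 1995 = 995006.25.
With the ceiling, producers sell 1217 units at 2011, so PS = ½ · (2011 - 1402.5) · 1217 = 370272.25.
Change in producer surplus = 370272.25 - 995006.25 = -624734.

-624734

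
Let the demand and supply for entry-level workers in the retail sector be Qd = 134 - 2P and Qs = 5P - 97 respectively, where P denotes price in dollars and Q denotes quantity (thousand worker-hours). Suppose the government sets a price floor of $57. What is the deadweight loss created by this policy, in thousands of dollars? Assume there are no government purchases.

Equilibrium: 134 - 2P = 5P - 97, so 231 = 7P and P* = 33, Q* = 68.
Because the floor (57) lies above the market-clearing price, it is binding.
At P = 57: Qd = 134 - 2·57 = 20 and Qs = 5·57 - 97 = 188.
Quantity traded falls to 20. At Q = 20 the demand price is (134 - 20)/2 = 57 and the supply price is (97 + 20)/5 = 23.4.
Deadweight loss = ½ · (57 - 23.4) · (68 - 20) = ½ · 33.6 · 48 = 806.4.

806.4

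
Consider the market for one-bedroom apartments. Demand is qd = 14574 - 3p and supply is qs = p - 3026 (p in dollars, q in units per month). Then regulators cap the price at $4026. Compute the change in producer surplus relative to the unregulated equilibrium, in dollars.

-443938

In a free market, 14574 - 3p = p - 3026 gives the equilibrium p* = 4400, q* = 1374.
Since 4026 < 4400, the ceiling is binding.
At p = 4026: qd = 14574 - 3·4026 = 2496 and qs = 4026 - 3026 = 1000.
Producer surplus without the control is ½ · (4400 - 3026) · 1374 = 943938.
With the ceiling, producers sell 1000 units at 4026, so PS = ½ · (4026 - 3026) · 1000 = 500000.
Change in producer surplus = 500000 - 943938 = -443938.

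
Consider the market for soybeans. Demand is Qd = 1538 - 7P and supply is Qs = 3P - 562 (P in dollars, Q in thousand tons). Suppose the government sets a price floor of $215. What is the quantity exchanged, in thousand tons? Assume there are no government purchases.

33

Equilibrium: 1538 - 7P = 3P - 562, so 2100 = 10P and P* = 210, Q* = 68.
The floor of 215 is above the equilibrium price 210, so it binds.
At P = 215: Qd = 1538 - 7·215 = 33 and Qs = 3·215 - 562 = 83.
The quantity actually transacted is the short side, demand: 33.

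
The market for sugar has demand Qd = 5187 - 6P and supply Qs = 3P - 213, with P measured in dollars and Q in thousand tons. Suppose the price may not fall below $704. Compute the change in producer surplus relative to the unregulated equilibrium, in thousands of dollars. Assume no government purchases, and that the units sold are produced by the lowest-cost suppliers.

Equilibrium: 5187 - 6P = 3P - 213, so 5400 = 9P and P* = 600, Q* = 1587.
Because the floor (704) lies above the market-clearing price, it is binding.
At P = 704: Qd = 5187 - 6·704 = 963 and Qs = 3·704 - 213 = 1899.
Producer surplus without the control is ½ · (600 - 71) · 1587 = 419761.5.
With the floor, 963 units are sold at 704. The supply price at Q = 963 is 392, so PS = ½ · [(704 - 71) + (704 - 392)] · 963 = 455017.5.
Change in producer surplus = 455017.5 - 419761.5 = 35256.

35256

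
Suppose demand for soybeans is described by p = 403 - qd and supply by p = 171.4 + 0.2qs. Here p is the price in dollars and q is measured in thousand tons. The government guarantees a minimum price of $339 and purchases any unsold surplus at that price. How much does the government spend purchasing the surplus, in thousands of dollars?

Rearranging demand gives qd = 403 - p; rearranging supply gives qs = 5p - 857. In a free market, 403 - p = 5p - 857 gives the equilibrium p* = 210, q* = 193.
Since 339 > 210, the floor is binding.
At p = 339: qd = 403 - 339 = 64 and qs = 5·339 - 857 = 838.
Surplus = qs - qd = 774.
Government expenditure = surplus × support price = 774 × 339 = 262386.

262386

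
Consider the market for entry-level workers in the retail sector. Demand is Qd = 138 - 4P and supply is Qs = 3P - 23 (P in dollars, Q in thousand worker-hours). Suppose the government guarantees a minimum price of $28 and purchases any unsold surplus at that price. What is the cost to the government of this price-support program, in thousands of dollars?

Setting quantity demanded equal to quantity supplied, 138 - 4P = 3P - 23, gives P* = 23 and Q* = 46.
The floor of 28 is above the equilibrium price 23, so it binds.
At P = 28: Qd = 138 - 4·28 = 26 and Qs = 3·28 - 23 = 61.
Surplus = Qs - Qd = 35.
Government expenditure = surplus × support price = 35 × 28 = 980.

980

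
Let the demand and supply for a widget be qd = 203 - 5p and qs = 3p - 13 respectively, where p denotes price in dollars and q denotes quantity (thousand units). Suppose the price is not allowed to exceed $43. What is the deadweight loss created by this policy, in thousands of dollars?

0

Without the control the market clears where 203 - 5p = 3p - 13, i.e. p* = 27 and q* = 68.
Since 43 is above p* = 27, the ceiling does not bind and the free-market outcome prevails.
Since the control does not bind, no trades are prevented and deadweight loss is zero.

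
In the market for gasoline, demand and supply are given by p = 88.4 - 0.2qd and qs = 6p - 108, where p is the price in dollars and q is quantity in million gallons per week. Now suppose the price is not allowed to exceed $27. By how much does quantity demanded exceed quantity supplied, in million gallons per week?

253

Rearranging demand gives qd = 442 - 5p. Equilibrium: 442 - 5p = 6p - 108, so 550 = 11p and p* = 50, q* = 192.
Because the ceiling (27) lies below the market-clearing price, it is binding.
At p = 27: qd = 442 - 5·27 = 307 and qs = 6·27 - 108 = 54.
Shortage = qd - qs = 307 - 54 = 253.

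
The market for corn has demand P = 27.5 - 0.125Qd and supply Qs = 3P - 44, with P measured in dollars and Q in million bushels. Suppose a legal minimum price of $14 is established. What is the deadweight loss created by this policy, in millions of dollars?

Rearranging demand gives Qd = 220 - 8P. Equilibrium: 220 - 8P = 3P - 44, so 264 = 11P and P* = 24, Q* = 28.
Since 14 is below P* = 24, the floor does not bind and the free-market outcome prevails.
Since the control does not bind, no trades are prevented and deadweight loss is zero.

0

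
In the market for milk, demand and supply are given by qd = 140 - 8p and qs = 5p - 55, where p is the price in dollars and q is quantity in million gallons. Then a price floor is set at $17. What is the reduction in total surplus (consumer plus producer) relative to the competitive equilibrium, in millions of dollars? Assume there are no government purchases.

41.6

Setting quantity demanded equal to quantity supplied, 140 - 8p = 5p - 55, gives p* = 15 and q* = 20.
Since 17 > 15, the floor is binding.
At p = 17: qd = 140 - 8·17 = 4 and qs = 5·17 - 55 = 30.
Quantity traded falls to 4. At q = 4 the demand price is (140 - 4)/8 = 17 and the supply price is (55 + 4)/5 = 11.8.
Deadweight loss = ½ · (17 - 11.8) · (20 - 4) = ½ · 5.2 · 16 = 41.6.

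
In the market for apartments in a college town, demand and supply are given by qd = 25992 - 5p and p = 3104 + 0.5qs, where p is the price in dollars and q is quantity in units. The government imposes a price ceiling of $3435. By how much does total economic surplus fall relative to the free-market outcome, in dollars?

1900115

Rearranging supply gives qs = 2p - 6208. Equilibrium: 25992 - 5p = 2p - 6208, so 32200 = 7p and p* = 4600, q* = 2992.
Since 3435 < 4600, the ceiling is binding.
At p = 3435: qd = 25992 - 5·3435 = 8817 and qs = 2·3435 - 6208 = 662.
Quantity traded falls to 662. At q = 662 the demand price is (25992 - 662)/5 = 5066 and the supply price is (6208 + 662)/2 = 3435.
Deadweight loss = ½ · (5066 - 3435) · (2992 - 662) = ½ · 1631 · 2330 = 1900115.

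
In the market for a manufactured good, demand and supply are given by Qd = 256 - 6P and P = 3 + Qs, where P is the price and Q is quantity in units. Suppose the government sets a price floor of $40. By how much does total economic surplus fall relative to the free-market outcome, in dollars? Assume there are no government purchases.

189

Rearranging supply gives Qs = P - 3. Without the control the market clears where 256 - 6P = P - 3, i.e. P* = 37 and Q* = 34.
The floor of 40 is above the equilibrium price 37, so it binds.
At P = 40: Qd = 256 - 6·40 = 16 and Qs = 40 - 3 = 37.
Quantity traded falls to 16. At Q = 16 the demand price is (256 - 16)/6 = 40 and the supply price is 3 + 16 = 19.
Deadweight loss = ½ · (40 - 19) · (34 - 16) = ½ · 21 · 18 = 189.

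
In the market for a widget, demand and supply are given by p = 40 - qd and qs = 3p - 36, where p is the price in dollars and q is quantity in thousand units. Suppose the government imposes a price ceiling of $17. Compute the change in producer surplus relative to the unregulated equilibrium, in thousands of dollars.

Rearranging demand gives qd = 40 - p. Setting quantity demanded equal to quantity supplied, 40 - p = 3p - 36, gives p* = 19 and q* = 21.
Since 17 < 19, the ceiling is binding.
At p = 17: qd = 40 - 17 = 23 and qs = 3·17 - 36 = 15.
Producer surplus without the control is ½ · (19 - 12) · 21 = 73.5.
With the ceiling, producers sell 15 units at 17, so PS = ½ · (17 - 12) · 15 = 37.5.
Change in producer surplus = 37.5 - 73.5 = -36.

-36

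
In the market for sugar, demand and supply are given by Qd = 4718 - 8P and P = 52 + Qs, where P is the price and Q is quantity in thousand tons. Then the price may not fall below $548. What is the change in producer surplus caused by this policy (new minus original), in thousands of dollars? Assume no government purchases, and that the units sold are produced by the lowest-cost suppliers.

-4356

Rearranging supply gives Qs = P - 52. Without the control the market clears where 4718 - 8P = P - 52, i.e. P* = 530 and Q* = 478.
The floor of 548 is above the equilibrium price 530, so it binds.
At P = 548: Qd = 4718 - 8·548 = 334 and Qs = 548 - 52 = 496.
Producer surplus without the control is ½ · (530 - 52) · 478 = 114242.
With the floor, 334 units are sold at 548. The supply price at Q = 334 is 386, so PS = ½ · [(548 - 52) + (548 - 386)] · 334 = 109886.
Change in producer surplus = 109886 - 114242 = -4356.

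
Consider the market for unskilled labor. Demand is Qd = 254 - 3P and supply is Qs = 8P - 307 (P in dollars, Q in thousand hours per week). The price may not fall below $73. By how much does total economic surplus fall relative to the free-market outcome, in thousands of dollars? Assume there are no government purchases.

998.25

Setting quantity demanded equal to quantity supplied, 254 - 3P = 8P - 307, gives P* = 51 and Q* = 101.
The floor of 73 is above the equilibrium price 51, so it binds.
At P = 73: Qd = 254 - 3·73 = 35 and Qs = 8·73 - 307 = 277.
Quantity traded falls to 35. At Q = 35 the demand price is (254 - 35)/3 = 73 and the supply price is (307 + 35)/8 = 42.75.
Deadweight loss = ½ · (73 - 42.75) · (101 - 35) = ½ · 30.25 · 66 = 998.25.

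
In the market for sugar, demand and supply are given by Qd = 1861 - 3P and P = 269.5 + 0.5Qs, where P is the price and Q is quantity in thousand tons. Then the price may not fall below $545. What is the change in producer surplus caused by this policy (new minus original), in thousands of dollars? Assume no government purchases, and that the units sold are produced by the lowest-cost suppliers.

Rearranging supply gives Qs = 2P - 539. Setting quantity demanded equal to quantity supplied, 1861 - 3P = 2P - 539, gives P* = 480 and Q* = 421.
Since 545 > 480, the floor is binding.
At P = 545: Qd = 1861 - 3·545 = 226 and Qs = 2·545 - 539 = 551.
Producer surplus without the control is ½ · (480 - 269.5) · 421 = 44310.25.
With the floor, 226 units are sold at 545. The supply price at Q = 226 is 382.5, so PS = ½ · [(545 - 269.5) + (545 - 382.5)] · 226 = 49494.
Change in producer surplus = 49494 - 44310.25 = 5183.75.

5183.75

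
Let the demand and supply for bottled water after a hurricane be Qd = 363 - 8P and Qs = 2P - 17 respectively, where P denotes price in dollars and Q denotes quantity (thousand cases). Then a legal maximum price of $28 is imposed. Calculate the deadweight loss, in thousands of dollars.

125

Equilibrium: 363 - 8P = 2P - 17, so 380 = 10P and P* = 38, Q* = 59.
Since 28 < 38, the ceiling is binding.
At P = 28: Qd = 363 - 8·28 = 139 and Qs = 2·28 - 17 = 39.
Quantity traded falls to 39. At Q = 39 the demand price is (363 - 39)/8 = 40.5 and the supply price is (17 + 39)/2 = 28.
Deadweight loss = ½ · (40.5 - 28) · (59 - 39) = ½ · 12.5 · 20 = 125.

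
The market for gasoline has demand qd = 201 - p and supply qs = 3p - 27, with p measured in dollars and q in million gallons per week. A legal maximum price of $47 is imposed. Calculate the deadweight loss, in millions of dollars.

In a free market, 201 - p = 3p - 27 gives the equilibrium p* = 57, q* = 144.
Because the ceiling (47) lies below the market-clearing price, it is binding.
At p = 47: qd = 201 - 47 = 154 and qs = 3·47 - 27 = 114.
Quantity traded falls to 114. At q = 114 the demand price is 201 - 114 = 87 and the supply price is (27 + 114)/3 = 47.
Deadweight loss = ½ · (87 - 47) · (144 - 114) = ½ · 40 · 30 = 600.

600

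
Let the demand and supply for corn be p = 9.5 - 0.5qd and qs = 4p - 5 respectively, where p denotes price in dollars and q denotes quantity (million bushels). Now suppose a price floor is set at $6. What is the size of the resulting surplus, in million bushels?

12

Rearranging demand gives qd = 19 - 2p. Setting quantity demanded equal to quantity supplied, 19 - 2p = 4p - 5, gives p* = 4 and q* = 11.
The floor of 6 is above the equilibrium price 4, so it binds.
At p = 6: qd = 19 - 2·6 = 7 and qs = 4·6 - 5 = 19.
Surplus = qs - qd = 19 - 7 = 12.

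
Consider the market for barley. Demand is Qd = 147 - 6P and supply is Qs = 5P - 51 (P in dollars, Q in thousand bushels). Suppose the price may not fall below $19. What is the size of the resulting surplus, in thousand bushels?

11

Without the control the market clears where 147 - 6P = 5P - 51, i.e. P* = 18 and Q* = 39.
Since 19 > 18, the floor is binding.
At P = 19: Qd = 147 - 6·19 = 33 and Qs = 5·19 - 51 = 44.
Surplus = Qs - Qd = 44 - 33 = 11.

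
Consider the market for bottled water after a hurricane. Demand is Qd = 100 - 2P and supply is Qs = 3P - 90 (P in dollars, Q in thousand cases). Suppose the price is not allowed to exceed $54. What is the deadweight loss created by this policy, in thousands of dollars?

In a free market, 100 - 2P = 3P - 90 gives the equilibrium P* = 38, Q* = 24.
The ceiling of 54 is above the equilibrium price 38, so it is not binding; the market clears at P* = 38, Q* = 24.
Since the control does not bind, no trades are prevented and deadweight loss is zero.

0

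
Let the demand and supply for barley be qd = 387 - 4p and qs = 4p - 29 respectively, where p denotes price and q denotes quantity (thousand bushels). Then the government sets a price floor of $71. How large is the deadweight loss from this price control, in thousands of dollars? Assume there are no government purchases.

1444

Without the control the market clears where 387 - 4p = 4p - 29, i.e. p* = 52 and q* = 179.
The floor of 71 is above the equilibrium price 52, so it binds.
At p = 71: qd = 387 - 4·71 = 103 and qs = 4·71 - 29 = 255.
Quantity traded falls to 103. At q = 103 the demand price is (387 - 103)/4 = 71 and the supply price is (29 + 103)/4 = 33.
Deadweight loss = ½ · (71 - 33) · (179 - 103) = ½ · 38 · 76 = 1444.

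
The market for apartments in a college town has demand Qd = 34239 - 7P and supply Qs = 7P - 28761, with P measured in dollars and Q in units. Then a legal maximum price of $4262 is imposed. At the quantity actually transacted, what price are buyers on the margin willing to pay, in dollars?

Equilibrium: 34239 - 7P = 7P - 28761, so 63000 = 14P and P* = 4500, Q* = 2739.
The ceiling of 4262 is below the equilibrium price 4500, so it binds.
At P = 4262: Qd = 34239 - 7·4262 = 4405 and Qs = 7·4262 - 28761 = 1073.
Only 1073 units reach the market. On the demand curve, the marginal buyer's willingness to pay at Q = 1073 is (34239 - 1073)/7 = 4738.

4738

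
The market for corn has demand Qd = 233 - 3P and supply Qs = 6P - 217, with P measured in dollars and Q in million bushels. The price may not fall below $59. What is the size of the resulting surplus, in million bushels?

In a free market, 233 - 3P = 6P - 217 gives the equilibrium P* = 50, Q* = 83.
Since 59 > 50, the floor is binding.
At P = 59: Qd = 233 - 3·59 = 56 and Qs = 6·59 - 217 = 137.
Surplus = Qs - Qd = 137 - 56 = 81.

81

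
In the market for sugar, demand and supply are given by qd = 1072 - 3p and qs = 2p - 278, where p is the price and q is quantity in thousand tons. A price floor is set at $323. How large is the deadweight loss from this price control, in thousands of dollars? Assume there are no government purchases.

10533.75

Setting quantity demanded equal to quantity supplied, 1072 - 3p = 2p - 278, gives p* = 270 and q* = 262.
The floor of 323 is above the equilibrium price 270, so it binds.
At p = 323: qd = 1072 - 3·323 = 103 and qs = 2·323 - 278 = 368.
Quantity traded falls to 103. At q = 103 the demand price is (1072 - 103)/3 = 323 and the supply price is (278 + 103)/2 = 190.5.
Deadweight loss = ½ · (323 - 190.5) · (262 - 103) = ½ · 132.5 · 159 = 10533.75.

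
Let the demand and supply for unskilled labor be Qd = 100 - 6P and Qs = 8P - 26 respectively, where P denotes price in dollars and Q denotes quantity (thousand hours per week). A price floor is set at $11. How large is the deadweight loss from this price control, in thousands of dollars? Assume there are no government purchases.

21

In a free market, 100 - 6P = 8P - 26 gives the equilibrium P* = 9, Q* = 46.
Since 11 > 9, the floor is binding.
At P = 11: Qd = 100 - 6·11 = 34 and Qs = 8·11 - 26 = 62.
Quantity traded falls to 34. At Q = 34 the demand price is (100 - 34)/6 = 11 and the supply price is (26 + 34)/8 = 7.5.
Deadweight loss = ½ · (11 - 7.5) · (46 - 34) = ½ · 3.5 · 12 = 21.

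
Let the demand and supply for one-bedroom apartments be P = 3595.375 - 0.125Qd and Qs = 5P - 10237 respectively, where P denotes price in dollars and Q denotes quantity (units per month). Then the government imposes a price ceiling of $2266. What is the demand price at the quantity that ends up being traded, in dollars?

Rearranging demand gives Qd = 28763 - 8P. In a free market, 28763 - 8P = 5P - 10237 gives the equilibrium P* = 3000, Q* = 4763.
Since 2266 < 3000, the ceiling is binding.
At P = 2266: Qd = 28763 - 8·2266 = 10635 and Qs = 5·2266 - 10237 = 1093.
Only 1093 units reach the market. On the demand curve, the marginal buyer's willingness to pay at Q = 1093 is (28763 - 1093)/8 = 3458.75.

3458.75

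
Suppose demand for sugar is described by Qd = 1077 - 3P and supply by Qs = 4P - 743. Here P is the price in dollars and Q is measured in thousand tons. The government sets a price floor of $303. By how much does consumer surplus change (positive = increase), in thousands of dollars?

-9997.5

Without the control the market clears where 1077 - 3P = 4P - 743, i.e. P* = 260 and Q* = 297.
The floor of 303 is above the equilibrium price 260, so it binds.
At P = 303: Qd = 1077 - 3·303 = 168 and Qs = 4·303 - 743 = 469.
Consumer surplus without the control is ½ · (359 - 260) · 297 = 14701.5.
With the floor, consumers buy 168 units at 303, so CS = ½ · (359 - 303) · 168 = 4704.
Change in consumer surplus = 4704 - 14701.5 = -9997.5.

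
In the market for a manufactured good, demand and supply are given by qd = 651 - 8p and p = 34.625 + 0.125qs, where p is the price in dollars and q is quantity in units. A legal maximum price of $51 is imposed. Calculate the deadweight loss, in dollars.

Rearranging supply gives qs = 8p - 277. Without the control the market clears where 651 - 8p = 8p - 277, i.e. p* = 58 and q* = 187.
Since 51 < 58, the ceiling is binding.
At p = 51: qd = 651 - 8·51 = 243 and qs = 8·51 - 277 = 131.
Quantity traded falls to 131. At q = 131 the demand price is (651 - 131)/8 = 65 and the supply price is (277 + 131)/8 = 51.
Deadweight loss = ½ · (65 - 51) · (187 - 131) = ½ · 14 · 56 = 392.

392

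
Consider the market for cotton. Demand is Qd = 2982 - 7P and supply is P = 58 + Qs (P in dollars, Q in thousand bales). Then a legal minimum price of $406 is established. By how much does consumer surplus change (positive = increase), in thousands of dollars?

Rearranging supply gives Qs = P - 58. Setting quantity demanded equal to quantity supplied, 2982 - 7P = P - 58, gives P* = 380 and Q* = 322.
Since 406 > 380, the floor is binding.
At P = 406: Qd = 2982 - 7·406 = 140 and Qs = 406 - 58 = 348.
Consumer surplus without the control is ½ · (426 - 380) · 322 = 7406.
With the floor, consumers buy 140 units at 406, so CS = ½ · (426 - 406) · 140 = 1400.
Change in consumer surplus = 1400 - 7406 = -6006.

-6006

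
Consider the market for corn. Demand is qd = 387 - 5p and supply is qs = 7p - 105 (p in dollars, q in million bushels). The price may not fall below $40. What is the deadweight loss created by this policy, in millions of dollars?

0

In a free market, 387 - 5p = 7p - 105 gives the equilibrium p* = 41, q* = 182.
The floor of 40 is below the equilibrium price 41, so it is not binding; the market clears at p* = 41, q* = 182.
Since the control does not bind, no trades are prevented and deadweight loss is zero.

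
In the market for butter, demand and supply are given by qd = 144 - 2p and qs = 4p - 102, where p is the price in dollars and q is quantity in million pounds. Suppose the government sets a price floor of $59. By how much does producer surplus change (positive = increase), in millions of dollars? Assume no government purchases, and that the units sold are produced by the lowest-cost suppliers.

306

In a free market, 144 - 2p = 4p - 102 gives the equilibrium p* = 41, q* = 62.
Since 59 > 41, the floor is binding.
At p = 59: qd = 144 - 2·59 = 26 and qs = 4·59 - 102 = 134.
Producer surplus without the control is ½ · (41 - 25.5) · 62 = 480.5.
With the floor, 26 units are sold at 59. The supply price at q = 26 is 32, so PS = ½ · [(59 - 25.5) + (59 - 32)] · 26 = 786.5.
Change in producer surplus = 786.5 - 480.5 = 306.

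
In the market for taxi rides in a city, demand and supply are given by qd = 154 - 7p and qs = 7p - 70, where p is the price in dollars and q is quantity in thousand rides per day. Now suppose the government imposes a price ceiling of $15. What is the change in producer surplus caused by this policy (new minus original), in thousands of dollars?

-38.5

Setting quantity demanded equal to quantity supplied, 154 - 7p = 7p - 70, gives p* = 16 and q* = 42.
Because the ceiling (15) lies below the market-clearing price, it is binding.
At p = 15: qd = 154 - 7·15 = 49 and qs = 7·15 - 70 = 35.
Producer surplus without the control is ½ · (16 - 10) · 42 = 126.
With the ceiling, producers sell 35 units at 15, so PS = ½ · (15 - 10) · 35 = 87.5.
Change in producer surplus = 87.5 - 126 = -38.5.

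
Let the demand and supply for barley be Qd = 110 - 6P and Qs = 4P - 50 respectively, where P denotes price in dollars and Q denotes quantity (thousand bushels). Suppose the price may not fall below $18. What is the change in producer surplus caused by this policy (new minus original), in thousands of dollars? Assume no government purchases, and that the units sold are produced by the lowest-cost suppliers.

In a free market, 110 - 6P = 4P - 50 gives the equilibrium P* = 16, Q* = 14.
The floor of 18 is above the equilibrium price 16, so it binds.
At P = 18: Qd = 110 - 6·18 = 2 and Qs = 4·18 - 50 = 22.
Producer surplus without the control is ½ · (16 - 12.5) · 14 = 24.5.
With the floor, 2 units are sold at 18. The supply price at Q = 2 is 13, so PS = ½ · [(18 - 12.5) + (18 - 13)] · 2 = 10.5.
Change in producer surplus = 10.5 - 24.5 = -14.

-14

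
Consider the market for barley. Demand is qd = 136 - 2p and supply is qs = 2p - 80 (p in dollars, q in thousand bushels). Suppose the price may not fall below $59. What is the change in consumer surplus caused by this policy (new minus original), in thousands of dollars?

-115

Without the control the market clears where 136 - 2p = 2p - 80, i.e. p* = 54 and q* = 28.
Because the floor (59) lies above the market-clearing price, it is binding.
At p = 59: qd = 136 - 2·59 = 18 and qs = 2·59 - 80 = 38.
Consumer surplus without the control is ½ · (68 - 54) · 28 = 196.
With the floor, consumers buy 18 units at 59, so CS = ½ · (68 - 59) · 18 = 81.
Change in consumer surplus = 81 - 196 = -115.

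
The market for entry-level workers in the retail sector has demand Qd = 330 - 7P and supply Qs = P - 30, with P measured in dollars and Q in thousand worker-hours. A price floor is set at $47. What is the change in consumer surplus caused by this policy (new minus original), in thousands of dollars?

-16

Without the control the market clears where 330 - 7P = P - 30, i.e. P* = 45 and Q* = 15.
Because the floor (47) lies above the market-clearing price, it is binding.
At P = 47: Qd = 330 - 7·47 = 1 and Qs = 47 - 30 = 17.
Consumer surplus without the control is ½ · (330/7 - 45) · 15 = 225/14.
With the floor, consumers buy 1 units at 47, so CS = ½ · (330/7 - 47) · 1 = 1/14.
Change in consumer surplus = 1/14 - 225/14 = -16.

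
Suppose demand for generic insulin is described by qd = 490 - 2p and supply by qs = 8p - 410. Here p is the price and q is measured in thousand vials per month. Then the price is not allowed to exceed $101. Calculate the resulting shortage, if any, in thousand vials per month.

Setting quantity demanded equal to quantity supplied, 490 - 2p = 8p - 410, gives p* = 90 and q* = 310.
Since 101 is above p* = 90, the ceiling does not bind and the free-market outcome prevails.
Since the control does not bind, there is no shortage.

0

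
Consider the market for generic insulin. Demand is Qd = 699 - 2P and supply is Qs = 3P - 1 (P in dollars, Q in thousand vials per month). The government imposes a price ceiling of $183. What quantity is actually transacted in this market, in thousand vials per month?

Setting quantity demanded equal to quantity supplied, 699 - 2P = 3P - 1, gives P* = 140 and Q* = 419.
Since 183 is above P* = 140, the ceiling does not bind and the free-market outcome prevails.

419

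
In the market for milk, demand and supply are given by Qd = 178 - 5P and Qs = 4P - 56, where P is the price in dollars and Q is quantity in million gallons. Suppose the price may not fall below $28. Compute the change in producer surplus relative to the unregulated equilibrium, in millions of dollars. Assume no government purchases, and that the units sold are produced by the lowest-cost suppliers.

63.5

Setting quantity demanded equal to quantity supplied, 178 - 5P = 4P - 56, gives P* = 26 and Q* = 48.
Because the floor (28) lies above the market-clearing price, it is binding.
At P = 28: Qd = 178 - 5·28 = 38 and Qs = 4·28 - 56 = 56.
Producer surplus without the control is ½ · (26 - 14) · 48 = 288.
With the floor, 38 units are sold at 28. The supply price at Q = 38 is 23.5, so PS = ½ · [(28 - 14) + (28 - 23.5)] · 38 = 351.5.
Change in producer surplus = 351.5 - 288 = 63.5.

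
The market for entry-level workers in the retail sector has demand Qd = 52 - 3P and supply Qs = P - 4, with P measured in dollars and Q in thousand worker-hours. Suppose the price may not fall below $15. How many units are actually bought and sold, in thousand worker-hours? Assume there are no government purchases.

In a free market, 52 - 3P = P - 4 gives the equilibrium P* = 14, Q* = 10.
Since 15 > 14, the floor is binding.
At P = 15: Qd = 52 - 3·15 = 7 and Qs = 15 - 4 = 11.
The quantity actually transacted is the short side, demand: 7.

7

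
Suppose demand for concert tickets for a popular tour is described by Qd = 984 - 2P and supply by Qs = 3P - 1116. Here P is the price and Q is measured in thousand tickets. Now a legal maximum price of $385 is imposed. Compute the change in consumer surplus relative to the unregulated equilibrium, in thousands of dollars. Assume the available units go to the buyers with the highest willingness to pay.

-1391.25

In a free market, 984 - 2P = 3P - 1116 gives the equilibrium P* = 420, Q* = 144.
Because the ceiling (385) lies below the market-clearing price, it is binding.
At P = 385: Qd = 984 - 2·385 = 214 and Qs = 3·385 - 1116 = 39.
Consumer surplus without the control is ½ · (492 - 420) · 144 = 5184.
With the ceiling, 39 units are sold at 385 (assume they go to the highest-value buyers). The demand price at Q = 39 is 472.5, so CS = ½ · [(492 - 385) + (472.5 - 385)] · 39 = 3792.75.
Change in consumer surplus = 3792.75 - 5184 = -1391.25.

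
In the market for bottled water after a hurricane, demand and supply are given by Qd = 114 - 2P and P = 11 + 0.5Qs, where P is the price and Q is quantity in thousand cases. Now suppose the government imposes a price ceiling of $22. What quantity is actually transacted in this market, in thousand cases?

22

Rearranging supply gives Qs = 2P - 22. Without the control the market clears where 114 - 2P = 2P - 22, i.e. P* = 34 and Q* = 46.
Since 22 < 34, the ceiling is binding.
At P = 22: Qd = 114 - 2·22 = 70 and Qs = 2·22 - 22 = 22.
The quantity actually transacted is the short side, supply: 22.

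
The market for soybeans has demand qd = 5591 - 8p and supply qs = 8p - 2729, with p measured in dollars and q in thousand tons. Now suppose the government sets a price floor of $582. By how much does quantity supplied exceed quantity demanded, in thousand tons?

992

Equilibrium: 5591 - 8p = 8p - 2729, so 8320 = 16p and p* = 520, q* = 1431.
Because the floor (582) lies above the market-clearing price, it is binding.
At p = 582: qd = 5591 - 8·582 = 935 and qs = 8·582 - 2729 = 1927.
Surplus = qs - qd = 1927 - 935 = 992.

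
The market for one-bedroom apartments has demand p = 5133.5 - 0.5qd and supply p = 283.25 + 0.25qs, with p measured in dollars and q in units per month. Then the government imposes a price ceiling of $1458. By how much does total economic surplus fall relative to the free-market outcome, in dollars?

Rearranging demand gives qd = 10267 - 2p; rearranging supply gives qs = 4p - 1133. Equilibrium: 10267 - 2p = 4p - 1133, so 11400 = 6p and p* = 1900, q* = 6467.
Since 1458 < 1900, the ceiling is binding.
At p = 1458: qd = 10267 - 2·1458 = 7351 and qs = 4·1458 - 1133 = 4699.
Quantity traded falls to 4699. At q = 4699 the demand price is (10267 - 4699)/2 = 2784 and the supply price is (1133 + 4699)/4 = 1458.
Deadweight loss = ½ · (2784 - 1458) · (6467 - 4699) = ½ · 1326 · 1768 = 1172184.

1172184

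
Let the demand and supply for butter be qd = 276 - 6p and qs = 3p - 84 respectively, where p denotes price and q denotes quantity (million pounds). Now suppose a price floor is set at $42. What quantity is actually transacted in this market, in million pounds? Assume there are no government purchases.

Without the control the market clears where 276 - 6p = 3p - 84, i.e. p* = 40 and q* = 36.
Because the floor (42) lies above the market-clearing price, it is binding.
At p = 42: qd = 276 - 6·42 = 24 and qs = 3·42 - 84 = 42.
The quantity actually transacted is the short side, demand: 24.

24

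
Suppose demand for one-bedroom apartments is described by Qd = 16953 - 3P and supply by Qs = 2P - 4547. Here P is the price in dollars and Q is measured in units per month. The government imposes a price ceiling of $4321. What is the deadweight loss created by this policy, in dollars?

0

In a free market, 16953 - 3P = 2P - 4547 gives the equilibrium P* = 4300, Q* = 4053.
Since 4321 is above P* = 4300, the ceiling does not bind and the free-market outcome prevails.
Since the control does not bind, no trades are prevented and deadweight loss is zero.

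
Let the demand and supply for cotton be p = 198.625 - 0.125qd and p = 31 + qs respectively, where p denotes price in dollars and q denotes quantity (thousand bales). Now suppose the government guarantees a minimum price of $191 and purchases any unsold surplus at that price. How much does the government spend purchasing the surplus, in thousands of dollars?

18909

Rearranging demand gives qd = 1589 - 8p; rearranging supply gives qs = p - 31. Equilibrium: 1589 - 8p = p - 31, so 1620 = 9p and p* = 180, q* = 149.
Since 191 > 180, the floor is binding.
At p = 191: qd = 1589 - 8·191 = 61 and qs = 191 - 31 = 160.
Surplus = qs - qd = 99.
Government expenditure = surplus × support price = 99 × 191 = 18909.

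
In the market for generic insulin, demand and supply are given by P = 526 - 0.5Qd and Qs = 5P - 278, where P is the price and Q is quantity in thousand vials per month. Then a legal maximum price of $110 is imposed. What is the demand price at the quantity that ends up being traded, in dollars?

390

Rearranging demand gives Qd = 1052 - 2P. In a free market, 1052 - 2P = 5P - 278 gives the equilibrium P* = 190, Q* = 672.
Because the ceiling (110) lies below the market-clearing price, it is binding.
At P = 110: Qd = 1052 - 2·110 = 832 and Qs = 5·110 - 278 = 272.
Only 272 units reach the market. On the demand curve, the marginal buyer's willingness to pay at Q = 272 is (1052 - 272)/2 = 390.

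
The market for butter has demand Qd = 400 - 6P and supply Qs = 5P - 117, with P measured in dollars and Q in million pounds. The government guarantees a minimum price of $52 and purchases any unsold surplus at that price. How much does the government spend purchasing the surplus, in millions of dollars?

2860

In a free market, 400 - 6P = 5P - 117 gives the equilibrium P* = 47, Q* = 118.
The floor of 52 is above the equilibrium price 47, so it binds.
At P = 52: Qd = 400 - 6·52 = 88 and Qs = 5·52 - 117 = 143.
Surplus = Qs - Qd = 55.
Government expenditure = surplus × support price = 55 × 52 = 2860.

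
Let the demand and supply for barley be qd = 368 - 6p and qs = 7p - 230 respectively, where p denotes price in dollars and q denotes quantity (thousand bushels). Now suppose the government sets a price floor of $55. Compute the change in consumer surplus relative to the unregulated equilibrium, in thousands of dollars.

-585

Setting quantity demanded equal to quantity supplied, 368 - 6p = 7p - 230, gives p* = 46 and q* = 92.
Because the floor (55) lies above the market-clearing price, it is binding.
At p = 55: qd = 368 - 6·55 = 38 and qs = 7·55 - 230 = 155.
Consumer surplus without the control is ½ · (184/3 - 46) · 92 = 2116/3.
With the floor, consumers buy 38 units at 55, so CS = ½ · (184/3 - 55) · 38 = 361/3.
Change in consumer surplus = 361/3 - 2116/3 = -585.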